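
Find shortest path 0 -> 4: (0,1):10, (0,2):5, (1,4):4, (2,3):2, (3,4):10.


Dijkstra from 0:
Distances: {0: 0, 1: 10, 2: 5, 3: 7, 4: 14}
Shortest distance to 4 = 14, path = [0, 1, 4]


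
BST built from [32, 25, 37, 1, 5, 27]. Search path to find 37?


BST root = 32
Search for 37: compare at each node
Path: [32, 37]


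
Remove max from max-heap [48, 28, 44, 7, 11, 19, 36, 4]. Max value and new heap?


Max = 48
Replace root with last, heapify down
Resulting heap: [44, 28, 36, 7, 11, 19, 4]


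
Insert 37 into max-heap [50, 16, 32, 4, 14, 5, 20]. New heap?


Append 37: [50, 16, 32, 4, 14, 5, 20, 37]
Bubble up: swap idx 7(37) with idx 3(4); swap idx 3(37) with idx 1(16)
Result: [50, 37, 32, 16, 14, 5, 20, 4]


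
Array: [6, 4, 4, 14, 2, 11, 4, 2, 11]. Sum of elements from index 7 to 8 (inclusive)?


Prefix sums: [0, 6, 10, 14, 28, 30, 41, 45, 47, 58]
Sum[7..8] = prefix[9] - prefix[7] = 58 - 45 = 13


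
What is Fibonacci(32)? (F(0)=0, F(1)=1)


F(n)=F(n-1)+F(n-2)
...F(30)=832040, F(31)=1346269, F(32)=2178309


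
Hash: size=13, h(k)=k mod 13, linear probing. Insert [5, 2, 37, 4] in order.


Insertions: 5->slot 5; 2->slot 2; 37->slot 11; 4->slot 4
Table: [None, None, 2, None, 4, 5, None, None, None, None, None, 37, None]


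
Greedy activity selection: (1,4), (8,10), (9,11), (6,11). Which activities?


Greedy: pick earliest-ending, then skip overlaps.
Selected (2 activities): [(1, 4), (8, 10)]


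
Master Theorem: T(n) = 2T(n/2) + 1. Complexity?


a=2, b=2, c=0. log_2(2)=1 > c=0. Case 1: O(n^log_b(a)) = O(n)
Complexity: O(n)


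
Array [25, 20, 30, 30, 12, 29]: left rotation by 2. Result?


Left rotate by 2: [30, 30, 12, 29, 25, 20]


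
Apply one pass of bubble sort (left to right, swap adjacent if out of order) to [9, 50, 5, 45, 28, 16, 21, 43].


After one pass: [9, 5, 45, 28, 16, 21, 43, 50]


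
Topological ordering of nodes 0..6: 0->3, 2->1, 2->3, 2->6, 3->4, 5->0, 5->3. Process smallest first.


Kahn's algorithm, process smallest node first
Order: [2, 1, 5, 0, 3, 4, 6]


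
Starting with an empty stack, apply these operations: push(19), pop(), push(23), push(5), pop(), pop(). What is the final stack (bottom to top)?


push(19) -> [19]
pop() returns 19 -> []
push(23) -> [23]
push(5) -> [23, 5]
pop() returns 5 -> [23]
pop() returns 23 -> []
Final stack (bottom to top): []


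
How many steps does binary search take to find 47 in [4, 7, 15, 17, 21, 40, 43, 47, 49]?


Search for 47:
[0,8] mid=4 arr[4]=21
[5,8] mid=6 arr[6]=43
[7,8] mid=7 arr[7]=47
Total: 3 comparisons


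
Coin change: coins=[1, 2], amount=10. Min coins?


dp[0]=0; dp[i]=1+min(dp[i-c] for c in coins)
...dp[5]=3, dp[6]=3, dp[7]=4, dp[8]=4, dp[9]=5, dp[10]=5
Minimum coins for 10 = 5


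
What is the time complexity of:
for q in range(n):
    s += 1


Per nesting level: O(n) = O(n)
Complexity: O(n)


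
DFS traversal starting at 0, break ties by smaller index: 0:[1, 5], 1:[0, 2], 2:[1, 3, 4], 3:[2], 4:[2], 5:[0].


DFS stack-based: start with [0]
Visit order: [0, 1, 2, 3, 4, 5]


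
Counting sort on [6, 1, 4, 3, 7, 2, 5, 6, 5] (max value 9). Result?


Count array: [0, 1, 1, 1, 1, 2, 2, 1, 0, 0]
Reconstruct: [1, 2, 3, 4, 5, 5, 6, 6, 7]


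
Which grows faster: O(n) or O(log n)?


logarithmic grows slower than linear
O(log n) is asymptotically smaller; O(n) grows faster


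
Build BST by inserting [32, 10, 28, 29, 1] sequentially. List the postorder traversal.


Root = 32; build tree by BST insertion.
Postorder traversal: [1, 29, 28, 10, 32]


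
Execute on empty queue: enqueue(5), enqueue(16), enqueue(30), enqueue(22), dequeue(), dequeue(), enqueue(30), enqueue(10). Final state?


enqueue(5) -> [5]
enqueue(16) -> [5, 16]
enqueue(30) -> [5, 16, 30]
enqueue(22) -> [5, 16, 30, 22]
dequeue() returns 5 -> [16, 30, 22]
dequeue() returns 16 -> [30, 22]
enqueue(30) -> [30, 22, 30]
enqueue(10) -> [30, 22, 30, 10]
Final queue (front to back): [30, 22, 30, 10]


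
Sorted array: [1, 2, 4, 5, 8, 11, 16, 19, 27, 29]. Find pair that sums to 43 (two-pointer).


Two pointers: lo=0, hi=9
Found pair: (16, 27) summing to 43


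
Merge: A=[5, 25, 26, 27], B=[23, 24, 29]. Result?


Compare heads, take smaller each step.
Merged: [5, 23, 24, 25, 26, 27, 29]


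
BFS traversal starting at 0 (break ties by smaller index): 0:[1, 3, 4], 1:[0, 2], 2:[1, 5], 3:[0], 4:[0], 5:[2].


BFS queue: start with [0]
Visit order: [0, 1, 3, 4, 2, 5]


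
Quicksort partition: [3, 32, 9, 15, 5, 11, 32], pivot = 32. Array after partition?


Elements <= 32 go left of pivot.
Result: [3, 32, 9, 15, 5, 11, 32], pivot at index 6


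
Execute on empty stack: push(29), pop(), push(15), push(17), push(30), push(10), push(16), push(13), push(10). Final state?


push(29) -> [29]
pop() returns 29 -> []
push(15) -> [15]
push(17) -> [15, 17]
push(30) -> [15, 17, 30]
push(10) -> [15, 17, 30, 10]
push(16) -> [15, 17, 30, 10, 16]
push(13) -> [15, 17, 30, 10, 16, 13]
push(10) -> [15, 17, 30, 10, 16, 13, 10]
Final stack (bottom to top): [15, 17, 30, 10, 16, 13, 10]


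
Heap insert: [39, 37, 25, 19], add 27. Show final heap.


Append 27: [39, 37, 25, 19, 27]
Bubble up: no swaps needed
Result: [39, 37, 25, 19, 27]


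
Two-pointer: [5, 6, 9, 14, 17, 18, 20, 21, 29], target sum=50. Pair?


Two pointers: lo=0, hi=8
Found pair: (21, 29) summing to 50


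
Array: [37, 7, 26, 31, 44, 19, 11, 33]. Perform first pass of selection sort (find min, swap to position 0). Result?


After one pass: [7, 37, 26, 31, 44, 19, 11, 33]


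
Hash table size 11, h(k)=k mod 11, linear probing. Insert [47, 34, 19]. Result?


Insertions: 47->slot 3; 34->slot 1; 19->slot 8
Table: [None, 34, None, 47, None, None, None, None, 19, None, None]


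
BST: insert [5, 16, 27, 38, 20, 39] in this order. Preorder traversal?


Root = 5; build tree by BST insertion.
Preorder traversal: [5, 16, 27, 20, 38, 39]


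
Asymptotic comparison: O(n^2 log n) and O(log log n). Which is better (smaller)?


double-logarithmic grows slower than n^2 log n
O(log log n) is asymptotically smaller; O(n^2 log n) grows faster


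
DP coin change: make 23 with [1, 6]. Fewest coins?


dp[0]=0; dp[i]=1+min(dp[i-c] for c in coins)
...dp[18]=3, dp[19]=4, dp[20]=5, dp[21]=6, dp[22]=7, dp[23]=8
Minimum coins for 23 = 8


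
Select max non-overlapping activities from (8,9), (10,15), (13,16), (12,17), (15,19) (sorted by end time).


Greedy: pick earliest-ending, then skip overlaps.
Selected (3 activities): [(8, 9), (10, 15), (15, 19)]


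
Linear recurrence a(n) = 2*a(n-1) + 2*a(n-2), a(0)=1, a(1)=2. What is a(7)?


Build bottom-up:
...a(5)=120, a(6)=328, a(7)=2*328+2*120=896


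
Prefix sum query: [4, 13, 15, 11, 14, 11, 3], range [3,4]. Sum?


Prefix sums: [0, 4, 17, 32, 43, 57, 68, 71]
Sum[3..4] = prefix[5] - prefix[3] = 57 - 32 = 25


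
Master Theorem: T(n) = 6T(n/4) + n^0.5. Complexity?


a=6, b=4, c=0.5. log_4(6)=1.292 > c=0.5. Case 1: O(n^log_b(a)) = O(n^1.292)
Complexity: O(n^1.292)


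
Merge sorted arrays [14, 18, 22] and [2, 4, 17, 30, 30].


Compare heads, take smaller each step.
Merged: [2, 4, 14, 17, 18, 22, 30, 30]


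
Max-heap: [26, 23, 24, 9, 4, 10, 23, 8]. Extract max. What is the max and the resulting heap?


Max = 26
Replace root with last, heapify down
Resulting heap: [24, 23, 23, 9, 4, 10, 8]


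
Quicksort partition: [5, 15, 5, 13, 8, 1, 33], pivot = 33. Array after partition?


Elements <= 33 go left of pivot.
Result: [5, 15, 5, 13, 8, 1, 33], pivot at index 6


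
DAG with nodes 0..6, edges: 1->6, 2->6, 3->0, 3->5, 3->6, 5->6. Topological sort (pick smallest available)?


Kahn's algorithm, process smallest node first
Order: [1, 2, 3, 0, 4, 5, 6]


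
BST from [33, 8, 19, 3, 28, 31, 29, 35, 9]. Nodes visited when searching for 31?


BST root = 33
Search for 31: compare at each node
Path: [33, 8, 19, 28, 31]


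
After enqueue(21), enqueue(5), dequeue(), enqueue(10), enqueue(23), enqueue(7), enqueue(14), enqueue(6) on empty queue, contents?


enqueue(21) -> [21]
enqueue(5) -> [21, 5]
dequeue() returns 21 -> [5]
enqueue(10) -> [5, 10]
enqueue(23) -> [5, 10, 23]
enqueue(7) -> [5, 10, 23, 7]
enqueue(14) -> [5, 10, 23, 7, 14]
enqueue(6) -> [5, 10, 23, 7, 14, 6]
Final queue (front to back): [5, 10, 23, 7, 14, 6]


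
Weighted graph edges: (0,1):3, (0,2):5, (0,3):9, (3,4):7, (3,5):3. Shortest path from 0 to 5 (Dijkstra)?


Dijkstra from 0:
Distances: {0: 0, 1: 3, 2: 5, 3: 9, 4: 16, 5: 12}
Shortest distance to 5 = 12, path = [0, 3, 5]


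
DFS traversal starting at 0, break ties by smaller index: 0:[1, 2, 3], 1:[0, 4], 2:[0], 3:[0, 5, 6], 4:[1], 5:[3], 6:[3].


DFS stack-based: start with [0]
Visit order: [0, 1, 4, 2, 3, 5, 6]


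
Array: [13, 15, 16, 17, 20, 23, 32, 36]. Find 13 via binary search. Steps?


Search for 13:
[0,7] mid=3 arr[3]=17
[0,2] mid=1 arr[1]=15
[0,0] mid=0 arr[0]=13
Total: 3 comparisons


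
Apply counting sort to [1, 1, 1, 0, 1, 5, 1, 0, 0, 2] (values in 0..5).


Count array: [3, 5, 1, 0, 0, 1]
Reconstruct: [0, 0, 0, 1, 1, 1, 1, 1, 2, 5]


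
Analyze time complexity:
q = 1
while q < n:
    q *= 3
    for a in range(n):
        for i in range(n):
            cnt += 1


Per nesting level: O(log n) * O(n) * O(n) = O(n^2 log n)
Complexity: O(n^2 log n)


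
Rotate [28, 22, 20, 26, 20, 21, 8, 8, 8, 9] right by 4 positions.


Right rotate by 4: [8, 8, 8, 9, 28, 22, 20, 26, 20, 21]


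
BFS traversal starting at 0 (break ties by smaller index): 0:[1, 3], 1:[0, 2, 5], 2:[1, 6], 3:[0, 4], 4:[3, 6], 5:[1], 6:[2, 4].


BFS queue: start with [0]
Visit order: [0, 1, 3, 2, 5, 4, 6]


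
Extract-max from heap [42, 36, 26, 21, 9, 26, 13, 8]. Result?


Max = 42
Replace root with last, heapify down
Resulting heap: [36, 21, 26, 8, 9, 26, 13]


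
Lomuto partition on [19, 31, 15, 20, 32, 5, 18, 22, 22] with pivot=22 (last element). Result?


Elements <= 22 go left of pivot.
Result: [19, 15, 20, 5, 18, 22, 22, 31, 32], pivot at index 6


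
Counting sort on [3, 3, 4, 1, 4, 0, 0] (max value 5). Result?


Count array: [2, 1, 0, 2, 2, 0]
Reconstruct: [0, 0, 1, 3, 3, 4, 4]


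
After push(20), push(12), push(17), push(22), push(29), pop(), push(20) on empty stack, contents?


push(20) -> [20]
push(12) -> [20, 12]
push(17) -> [20, 12, 17]
push(22) -> [20, 12, 17, 22]
push(29) -> [20, 12, 17, 22, 29]
pop() returns 29 -> [20, 12, 17, 22]
push(20) -> [20, 12, 17, 22, 20]
Final stack (bottom to top): [20, 12, 17, 22, 20]


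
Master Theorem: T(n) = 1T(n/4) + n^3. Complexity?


a=1, b=4, c=3. log_4(1)=0 < c=3. Case 3: O(n^c) = O(n^3)
Complexity: O(n^3)


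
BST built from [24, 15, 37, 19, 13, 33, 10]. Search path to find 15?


BST root = 24
Search for 15: compare at each node
Path: [24, 15]


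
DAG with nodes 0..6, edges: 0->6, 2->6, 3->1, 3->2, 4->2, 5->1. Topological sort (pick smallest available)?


Kahn's algorithm, process smallest node first
Order: [0, 3, 4, 2, 5, 1, 6]


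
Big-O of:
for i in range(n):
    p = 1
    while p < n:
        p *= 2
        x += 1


Per nesting level: O(n) * O(log n) = O(n log n)
Complexity: O(n log n)


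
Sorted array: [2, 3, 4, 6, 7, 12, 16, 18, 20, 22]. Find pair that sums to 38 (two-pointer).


Two pointers: lo=0, hi=9
Found pair: (16, 22) summing to 38


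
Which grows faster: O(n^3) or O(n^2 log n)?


n^2 log n grows slower than cubic
O(n^2 log n) is asymptotically smaller; O(n^3) grows faster


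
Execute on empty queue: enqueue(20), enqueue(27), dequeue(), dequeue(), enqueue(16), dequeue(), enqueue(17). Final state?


enqueue(20) -> [20]
enqueue(27) -> [20, 27]
dequeue() returns 20 -> [27]
dequeue() returns 27 -> []
enqueue(16) -> [16]
dequeue() returns 16 -> []
enqueue(17) -> [17]
Final queue (front to back): [17]


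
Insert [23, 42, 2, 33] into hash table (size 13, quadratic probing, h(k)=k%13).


Insertions: 23->slot 10; 42->slot 3; 2->slot 2; 33->slot 7
Table: [None, None, 2, 42, None, None, None, 33, None, None, 23, None, None]


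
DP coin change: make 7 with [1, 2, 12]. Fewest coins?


dp[0]=0; dp[i]=1+min(dp[i-c] for c in coins)
...dp[2]=1, dp[3]=2, dp[4]=2, dp[5]=3, dp[6]=3, dp[7]=4
Minimum coins for 7 = 4


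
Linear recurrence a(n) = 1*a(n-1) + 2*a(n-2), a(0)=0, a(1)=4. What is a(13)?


Build bottom-up:
...a(11)=2732, a(12)=5460, a(13)=1*5460+2*2732=10924


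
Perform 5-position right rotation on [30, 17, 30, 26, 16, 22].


Right rotate by 5: [17, 30, 26, 16, 22, 30]


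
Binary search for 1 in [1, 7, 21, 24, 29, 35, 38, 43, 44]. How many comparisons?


Search for 1:
[0,8] mid=4 arr[4]=29
[0,3] mid=1 arr[1]=7
[0,0] mid=0 arr[0]=1
Total: 3 comparisons


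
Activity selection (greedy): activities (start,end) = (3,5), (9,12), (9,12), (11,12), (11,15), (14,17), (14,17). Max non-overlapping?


Greedy: pick earliest-ending, then skip overlaps.
Selected (3 activities): [(3, 5), (9, 12), (14, 17)]


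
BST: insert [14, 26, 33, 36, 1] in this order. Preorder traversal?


Root = 14; build tree by BST insertion.
Preorder traversal: [14, 1, 26, 33, 36]


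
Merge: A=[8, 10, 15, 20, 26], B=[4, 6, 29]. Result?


Compare heads, take smaller each step.
Merged: [4, 6, 8, 10, 15, 20, 26, 29]


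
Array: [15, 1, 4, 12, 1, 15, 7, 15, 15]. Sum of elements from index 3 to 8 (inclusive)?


Prefix sums: [0, 15, 16, 20, 32, 33, 48, 55, 70, 85]
Sum[3..8] = prefix[9] - prefix[3] = 85 - 20 = 65


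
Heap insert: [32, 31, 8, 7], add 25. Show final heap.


Append 25: [32, 31, 8, 7, 25]
Bubble up: no swaps needed
Result: [32, 31, 8, 7, 25]


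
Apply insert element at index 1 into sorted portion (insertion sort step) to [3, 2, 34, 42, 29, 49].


After one pass: [2, 3, 34, 42, 29, 49]


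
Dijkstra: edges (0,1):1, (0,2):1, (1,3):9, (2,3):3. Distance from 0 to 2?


Dijkstra from 0:
Distances: {0: 0, 1: 1, 2: 1, 3: 4}
Shortest distance to 2 = 1, path = [0, 2]


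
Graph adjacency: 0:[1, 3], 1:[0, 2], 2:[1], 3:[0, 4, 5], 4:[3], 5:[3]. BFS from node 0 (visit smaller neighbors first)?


BFS queue: start with [0]
Visit order: [0, 1, 3, 2, 4, 5]


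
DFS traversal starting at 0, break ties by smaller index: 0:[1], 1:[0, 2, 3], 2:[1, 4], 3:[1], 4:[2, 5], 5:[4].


DFS stack-based: start with [0]
Visit order: [0, 1, 2, 4, 5, 3]


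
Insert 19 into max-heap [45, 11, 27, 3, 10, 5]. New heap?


Append 19: [45, 11, 27, 3, 10, 5, 19]
Bubble up: no swaps needed
Result: [45, 11, 27, 3, 10, 5, 19]


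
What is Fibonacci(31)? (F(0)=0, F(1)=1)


F(n)=F(n-1)+F(n-2)
...F(29)=514229, F(30)=832040, F(31)=1346269


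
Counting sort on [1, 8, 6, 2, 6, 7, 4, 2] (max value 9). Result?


Count array: [0, 1, 2, 0, 1, 0, 2, 1, 1, 0]
Reconstruct: [1, 2, 2, 4, 6, 6, 7, 8]


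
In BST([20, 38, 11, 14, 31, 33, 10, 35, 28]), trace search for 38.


BST root = 20
Search for 38: compare at each node
Path: [20, 38]


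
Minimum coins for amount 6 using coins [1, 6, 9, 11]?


dp[0]=0; dp[i]=1+min(dp[i-c] for c in coins)
...dp[1]=1, dp[2]=2, dp[3]=3, dp[4]=4, dp[5]=5, dp[6]=1
Minimum coins for 6 = 1


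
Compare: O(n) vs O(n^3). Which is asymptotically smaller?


linear grows slower than cubic
O(n) is asymptotically smaller; O(n^3) grows faster


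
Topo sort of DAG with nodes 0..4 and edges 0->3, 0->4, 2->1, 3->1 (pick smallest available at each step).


Kahn's algorithm, process smallest node first
Order: [0, 2, 3, 1, 4]


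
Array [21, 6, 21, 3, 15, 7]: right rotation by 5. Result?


Right rotate by 5: [6, 21, 3, 15, 7, 21]


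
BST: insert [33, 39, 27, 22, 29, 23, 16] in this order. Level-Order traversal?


Root = 33; build tree by BST insertion.
Level-Order traversal: [33, 27, 39, 22, 29, 16, 23]


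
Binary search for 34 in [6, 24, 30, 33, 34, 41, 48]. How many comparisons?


Search for 34:
[0,6] mid=3 arr[3]=33
[4,6] mid=5 arr[5]=41
[4,4] mid=4 arr[4]=34
Total: 3 comparisons


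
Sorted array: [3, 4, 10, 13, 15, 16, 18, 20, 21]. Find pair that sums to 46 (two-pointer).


Two pointers: lo=0, hi=8
No pair sums to 46


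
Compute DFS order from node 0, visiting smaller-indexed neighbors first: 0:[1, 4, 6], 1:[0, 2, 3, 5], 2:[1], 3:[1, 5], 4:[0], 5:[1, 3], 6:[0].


DFS stack-based: start with [0]
Visit order: [0, 1, 2, 3, 5, 4, 6]


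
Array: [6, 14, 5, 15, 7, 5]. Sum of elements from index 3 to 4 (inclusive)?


Prefix sums: [0, 6, 20, 25, 40, 47, 52]
Sum[3..4] = prefix[5] - prefix[3] = 47 - 25 = 22


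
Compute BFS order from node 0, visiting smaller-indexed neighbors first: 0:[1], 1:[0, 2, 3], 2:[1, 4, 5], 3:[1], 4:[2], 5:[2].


BFS queue: start with [0]
Visit order: [0, 1, 2, 3, 4, 5]


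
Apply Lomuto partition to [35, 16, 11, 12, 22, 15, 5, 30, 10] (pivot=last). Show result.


Elements <= 10 go left of pivot.
Result: [5, 10, 11, 12, 22, 15, 35, 30, 16], pivot at index 1


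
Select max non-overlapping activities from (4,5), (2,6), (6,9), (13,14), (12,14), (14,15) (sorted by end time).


Greedy: pick earliest-ending, then skip overlaps.
Selected (4 activities): [(4, 5), (6, 9), (13, 14), (14, 15)]


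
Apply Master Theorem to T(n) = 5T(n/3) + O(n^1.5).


a=5, b=3, c=1.5. log_3(5)=1.465 < c=1.5. Case 3: O(n^c) = O(n^1.500)
Complexity: O(n^1.500)


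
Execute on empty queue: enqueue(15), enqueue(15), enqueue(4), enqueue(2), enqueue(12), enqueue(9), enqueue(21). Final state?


enqueue(15) -> [15]
enqueue(15) -> [15, 15]
enqueue(4) -> [15, 15, 4]
enqueue(2) -> [15, 15, 4, 2]
enqueue(12) -> [15, 15, 4, 2, 12]
enqueue(9) -> [15, 15, 4, 2, 12, 9]
enqueue(21) -> [15, 15, 4, 2, 12, 9, 21]
Final queue (front to back): [15, 15, 4, 2, 12, 9, 21]


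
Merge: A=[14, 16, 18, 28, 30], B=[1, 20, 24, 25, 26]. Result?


Compare heads, take smaller each step.
Merged: [1, 14, 16, 18, 20, 24, 25, 26, 28, 30]


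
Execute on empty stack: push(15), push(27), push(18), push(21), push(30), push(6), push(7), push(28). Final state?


push(15) -> [15]
push(27) -> [15, 27]
push(18) -> [15, 27, 18]
push(21) -> [15, 27, 18, 21]
push(30) -> [15, 27, 18, 21, 30]
push(6) -> [15, 27, 18, 21, 30, 6]
push(7) -> [15, 27, 18, 21, 30, 6, 7]
push(28) -> [15, 27, 18, 21, 30, 6, 7, 28]
Final stack (bottom to top): [15, 27, 18, 21, 30, 6, 7, 28]


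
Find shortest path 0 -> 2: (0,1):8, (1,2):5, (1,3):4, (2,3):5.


Dijkstra from 0:
Distances: {0: 0, 1: 8, 2: 13, 3: 12}
Shortest distance to 2 = 13, path = [0, 1, 2]


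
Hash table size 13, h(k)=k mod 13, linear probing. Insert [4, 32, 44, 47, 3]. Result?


Insertions: 4->slot 4; 32->slot 6; 44->slot 5; 47->slot 8; 3->slot 3
Table: [None, None, None, 3, 4, 44, 32, None, 47, None, None, None, None]


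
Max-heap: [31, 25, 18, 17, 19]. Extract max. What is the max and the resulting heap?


Max = 31
Replace root with last, heapify down
Resulting heap: [25, 19, 18, 17]


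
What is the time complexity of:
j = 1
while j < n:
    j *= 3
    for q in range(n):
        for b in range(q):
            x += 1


Per nesting level: O(log n) * O(n) * O(n) [triangular over q] = O(n^2 log n)
Complexity: O(n^2 log n)


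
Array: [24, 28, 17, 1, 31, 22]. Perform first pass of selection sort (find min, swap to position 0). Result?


After one pass: [1, 28, 17, 24, 31, 22]


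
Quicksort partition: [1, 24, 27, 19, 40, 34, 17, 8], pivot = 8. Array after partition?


Elements <= 8 go left of pivot.
Result: [1, 8, 27, 19, 40, 34, 17, 24], pivot at index 1


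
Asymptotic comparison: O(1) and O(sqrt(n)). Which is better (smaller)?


constant grows slower than sublinear
O(1) is asymptotically smaller; O(sqrt(n)) grows faster


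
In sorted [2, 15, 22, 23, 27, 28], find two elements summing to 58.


Two pointers: lo=0, hi=5
No pair sums to 58


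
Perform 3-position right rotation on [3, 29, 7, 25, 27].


Right rotate by 3: [7, 25, 27, 3, 29]


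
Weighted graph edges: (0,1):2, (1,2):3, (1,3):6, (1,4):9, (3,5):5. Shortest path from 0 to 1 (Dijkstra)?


Dijkstra from 0:
Distances: {0: 0, 1: 2, 2: 5, 3: 8, 4: 11, 5: 13}
Shortest distance to 1 = 2, path = [0, 1]


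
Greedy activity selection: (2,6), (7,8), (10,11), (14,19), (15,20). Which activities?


Greedy: pick earliest-ending, then skip overlaps.
Selected (4 activities): [(2, 6), (7, 8), (10, 11), (14, 19)]


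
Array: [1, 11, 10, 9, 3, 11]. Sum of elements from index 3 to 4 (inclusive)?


Prefix sums: [0, 1, 12, 22, 31, 34, 45]
Sum[3..4] = prefix[5] - prefix[3] = 34 - 22 = 12


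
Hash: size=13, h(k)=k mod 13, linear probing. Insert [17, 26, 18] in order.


Insertions: 17->slot 4; 26->slot 0; 18->slot 5
Table: [26, None, None, None, 17, 18, None, None, None, None, None, None, None]


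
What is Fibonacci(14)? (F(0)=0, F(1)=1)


F(n)=F(n-1)+F(n-2)
...F(12)=144, F(13)=233, F(14)=377


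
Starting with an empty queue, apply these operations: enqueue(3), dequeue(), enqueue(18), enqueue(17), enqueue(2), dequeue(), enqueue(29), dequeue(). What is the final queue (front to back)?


enqueue(3) -> [3]
dequeue() returns 3 -> []
enqueue(18) -> [18]
enqueue(17) -> [18, 17]
enqueue(2) -> [18, 17, 2]
dequeue() returns 18 -> [17, 2]
enqueue(29) -> [17, 2, 29]
dequeue() returns 17 -> [2, 29]
Final queue (front to back): [2, 29]


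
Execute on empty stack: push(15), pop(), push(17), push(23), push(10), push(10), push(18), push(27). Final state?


push(15) -> [15]
pop() returns 15 -> []
push(17) -> [17]
push(23) -> [17, 23]
push(10) -> [17, 23, 10]
push(10) -> [17, 23, 10, 10]
push(18) -> [17, 23, 10, 10, 18]
push(27) -> [17, 23, 10, 10, 18, 27]
Final stack (bottom to top): [17, 23, 10, 10, 18, 27]


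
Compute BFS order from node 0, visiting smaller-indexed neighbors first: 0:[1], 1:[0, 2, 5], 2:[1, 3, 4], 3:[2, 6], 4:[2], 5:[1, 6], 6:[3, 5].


BFS queue: start with [0]
Visit order: [0, 1, 2, 5, 3, 4, 6]


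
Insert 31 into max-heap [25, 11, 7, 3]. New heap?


Append 31: [25, 11, 7, 3, 31]
Bubble up: swap idx 4(31) with idx 1(11); swap idx 1(31) with idx 0(25)
Result: [31, 25, 7, 3, 11]


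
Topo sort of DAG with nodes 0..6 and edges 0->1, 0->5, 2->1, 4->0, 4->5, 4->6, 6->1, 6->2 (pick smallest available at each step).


Kahn's algorithm, process smallest node first
Order: [3, 4, 0, 5, 6, 2, 1]


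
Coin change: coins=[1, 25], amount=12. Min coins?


dp[0]=0; dp[i]=1+min(dp[i-c] for c in coins)
...dp[7]=7, dp[8]=8, dp[9]=9, dp[10]=10, dp[11]=11, dp[12]=12
Minimum coins for 12 = 12


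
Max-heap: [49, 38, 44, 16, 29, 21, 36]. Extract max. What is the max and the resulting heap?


Max = 49
Replace root with last, heapify down
Resulting heap: [44, 38, 36, 16, 29, 21]


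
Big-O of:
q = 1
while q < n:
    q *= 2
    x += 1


Per nesting level: O(log n) = O(log n)
Complexity: O(log n)


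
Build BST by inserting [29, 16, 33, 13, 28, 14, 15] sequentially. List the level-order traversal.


Root = 29; build tree by BST insertion.
Level-Order traversal: [29, 16, 33, 13, 28, 14, 15]


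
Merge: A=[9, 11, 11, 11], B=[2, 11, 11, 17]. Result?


Compare heads, take smaller each step.
Merged: [2, 9, 11, 11, 11, 11, 11, 17]


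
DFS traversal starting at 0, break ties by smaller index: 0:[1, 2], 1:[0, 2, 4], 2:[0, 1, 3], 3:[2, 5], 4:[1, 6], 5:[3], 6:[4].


DFS stack-based: start with [0]
Visit order: [0, 1, 2, 3, 5, 4, 6]


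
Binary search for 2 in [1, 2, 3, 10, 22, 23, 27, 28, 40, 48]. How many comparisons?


Search for 2:
[0,9] mid=4 arr[4]=22
[0,3] mid=1 arr[1]=2
Total: 2 comparisons


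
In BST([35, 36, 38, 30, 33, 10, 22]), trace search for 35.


BST root = 35
Search for 35: compare at each node
Path: [35]


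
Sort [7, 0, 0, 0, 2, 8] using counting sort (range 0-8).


Count array: [3, 0, 1, 0, 0, 0, 0, 1, 1]
Reconstruct: [0, 0, 0, 2, 7, 8]


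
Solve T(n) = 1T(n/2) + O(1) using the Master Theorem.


a=1, b=2, c=0. log_2(1)=0 = c=0. Case 2: O(n^c log n) = O(log n)
Complexity: O(log n)


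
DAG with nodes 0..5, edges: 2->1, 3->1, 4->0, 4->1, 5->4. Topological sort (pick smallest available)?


Kahn's algorithm, process smallest node first
Order: [2, 3, 5, 4, 0, 1]


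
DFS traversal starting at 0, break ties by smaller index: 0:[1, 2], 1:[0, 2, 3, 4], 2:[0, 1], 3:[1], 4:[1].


DFS stack-based: start with [0]
Visit order: [0, 1, 2, 3, 4]


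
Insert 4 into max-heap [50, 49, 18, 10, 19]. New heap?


Append 4: [50, 49, 18, 10, 19, 4]
Bubble up: no swaps needed
Result: [50, 49, 18, 10, 19, 4]


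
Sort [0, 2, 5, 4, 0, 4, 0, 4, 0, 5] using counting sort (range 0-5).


Count array: [4, 0, 1, 0, 3, 2]
Reconstruct: [0, 0, 0, 0, 2, 4, 4, 4, 5, 5]


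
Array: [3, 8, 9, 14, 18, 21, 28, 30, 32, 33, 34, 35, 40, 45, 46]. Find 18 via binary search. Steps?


Search for 18:
[0,14] mid=7 arr[7]=30
[0,6] mid=3 arr[3]=14
[4,6] mid=5 arr[5]=21
[4,4] mid=4 arr[4]=18
Total: 4 comparisons


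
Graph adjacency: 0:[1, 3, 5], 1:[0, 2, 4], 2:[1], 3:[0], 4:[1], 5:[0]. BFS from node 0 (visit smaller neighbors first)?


BFS queue: start with [0]
Visit order: [0, 1, 3, 5, 2, 4]


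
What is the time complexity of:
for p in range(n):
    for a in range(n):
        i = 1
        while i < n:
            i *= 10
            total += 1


Per nesting level: O(n) * O(n) * O(log n) = O(n^2 log n)
Complexity: O(n^2 log n)


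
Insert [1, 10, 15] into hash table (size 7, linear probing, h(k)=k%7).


Insertions: 1->slot 1; 10->slot 3; 15->slot 2
Table: [None, 1, 15, 10, None, None, None]


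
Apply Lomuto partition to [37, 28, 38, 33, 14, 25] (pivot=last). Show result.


Elements <= 25 go left of pivot.
Result: [14, 25, 38, 33, 37, 28], pivot at index 1


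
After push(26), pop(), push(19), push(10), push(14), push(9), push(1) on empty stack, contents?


push(26) -> [26]
pop() returns 26 -> []
push(19) -> [19]
push(10) -> [19, 10]
push(14) -> [19, 10, 14]
push(9) -> [19, 10, 14, 9]
push(1) -> [19, 10, 14, 9, 1]
Final stack (bottom to top): [19, 10, 14, 9, 1]


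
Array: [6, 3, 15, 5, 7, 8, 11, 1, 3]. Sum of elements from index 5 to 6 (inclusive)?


Prefix sums: [0, 6, 9, 24, 29, 36, 44, 55, 56, 59]
Sum[5..6] = prefix[7] - prefix[5] = 55 - 36 = 19


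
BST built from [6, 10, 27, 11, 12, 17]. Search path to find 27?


BST root = 6
Search for 27: compare at each node
Path: [6, 10, 27]


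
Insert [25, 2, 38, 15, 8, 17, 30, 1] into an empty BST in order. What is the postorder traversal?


Root = 25; build tree by BST insertion.
Postorder traversal: [1, 8, 17, 15, 2, 30, 38, 25]


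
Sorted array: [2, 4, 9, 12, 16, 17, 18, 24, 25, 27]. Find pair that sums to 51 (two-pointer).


Two pointers: lo=0, hi=9
Found pair: (24, 27) summing to 51


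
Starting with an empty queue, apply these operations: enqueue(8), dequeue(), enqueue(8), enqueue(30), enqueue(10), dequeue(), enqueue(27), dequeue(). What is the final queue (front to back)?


enqueue(8) -> [8]
dequeue() returns 8 -> []
enqueue(8) -> [8]
enqueue(30) -> [8, 30]
enqueue(10) -> [8, 30, 10]
dequeue() returns 8 -> [30, 10]
enqueue(27) -> [30, 10, 27]
dequeue() returns 30 -> [10, 27]
Final queue (front to back): [10, 27]


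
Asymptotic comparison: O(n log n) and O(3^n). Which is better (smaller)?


linearithmic grows slower than exponential (base 3)
O(n log n) is asymptotically smaller; O(3^n) grows faster


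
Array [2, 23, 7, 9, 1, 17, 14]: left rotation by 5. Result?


Left rotate by 5: [17, 14, 2, 23, 7, 9, 1]


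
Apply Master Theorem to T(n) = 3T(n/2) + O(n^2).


a=3, b=2, c=2. log_2(3)=1.585 < c=2. Case 3: O(n^c) = O(n^2)
Complexity: O(n^2)


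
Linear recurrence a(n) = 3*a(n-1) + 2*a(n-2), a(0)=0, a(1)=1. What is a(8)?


Build bottom-up:
...a(6)=495, a(7)=1763, a(8)=3*1763+2*495=6279


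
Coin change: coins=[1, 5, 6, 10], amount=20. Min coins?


dp[0]=0; dp[i]=1+min(dp[i-c] for c in coins)
...dp[15]=2, dp[16]=2, dp[17]=3, dp[18]=3, dp[19]=4, dp[20]=2
Minimum coins for 20 = 2


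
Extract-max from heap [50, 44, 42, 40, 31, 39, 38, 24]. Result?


Max = 50
Replace root with last, heapify down
Resulting heap: [44, 40, 42, 24, 31, 39, 38]


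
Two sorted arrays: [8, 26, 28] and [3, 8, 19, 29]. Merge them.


Compare heads, take smaller each step.
Merged: [3, 8, 8, 19, 26, 28, 29]


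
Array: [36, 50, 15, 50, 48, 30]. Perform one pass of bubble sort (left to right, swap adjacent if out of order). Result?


After one pass: [36, 15, 50, 48, 30, 50]


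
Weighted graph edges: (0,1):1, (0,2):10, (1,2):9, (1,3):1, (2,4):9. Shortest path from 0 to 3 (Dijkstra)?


Dijkstra from 0:
Distances: {0: 0, 1: 1, 2: 10, 3: 2, 4: 19}
Shortest distance to 3 = 2, path = [0, 1, 3]


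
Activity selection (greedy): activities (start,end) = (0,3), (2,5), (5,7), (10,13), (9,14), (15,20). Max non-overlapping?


Greedy: pick earliest-ending, then skip overlaps.
Selected (4 activities): [(0, 3), (5, 7), (10, 13), (15, 20)]


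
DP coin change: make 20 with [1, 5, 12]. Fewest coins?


dp[0]=0; dp[i]=1+min(dp[i-c] for c in coins)
...dp[15]=3, dp[16]=4, dp[17]=2, dp[18]=3, dp[19]=4, dp[20]=4
Minimum coins for 20 = 4


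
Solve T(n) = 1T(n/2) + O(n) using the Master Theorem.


a=1, b=2, c=1. log_2(1)=0 < c=1. Case 3: O(n^c) = O(n)
Complexity: O(n)


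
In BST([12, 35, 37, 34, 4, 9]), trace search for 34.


BST root = 12
Search for 34: compare at each node
Path: [12, 35, 34]


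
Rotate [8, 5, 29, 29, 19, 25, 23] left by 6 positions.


Left rotate by 6: [23, 8, 5, 29, 29, 19, 25]


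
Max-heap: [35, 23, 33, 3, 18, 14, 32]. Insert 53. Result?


Append 53: [35, 23, 33, 3, 18, 14, 32, 53]
Bubble up: swap idx 7(53) with idx 3(3); swap idx 3(53) with idx 1(23); swap idx 1(53) with idx 0(35)
Result: [53, 35, 33, 23, 18, 14, 32, 3]


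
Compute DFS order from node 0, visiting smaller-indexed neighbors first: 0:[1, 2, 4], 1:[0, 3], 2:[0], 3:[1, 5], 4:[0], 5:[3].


DFS stack-based: start with [0]
Visit order: [0, 1, 3, 5, 2, 4]


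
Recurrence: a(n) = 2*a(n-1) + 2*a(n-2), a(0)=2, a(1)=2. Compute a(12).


Build bottom-up:
...a(10)=23168, a(11)=63296, a(12)=2*63296+2*23168=172928


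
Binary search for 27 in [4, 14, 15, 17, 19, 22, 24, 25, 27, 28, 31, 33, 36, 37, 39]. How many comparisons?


Search for 27:
[0,14] mid=7 arr[7]=25
[8,14] mid=11 arr[11]=33
[8,10] mid=9 arr[9]=28
[8,8] mid=8 arr[8]=27
Total: 4 comparisons


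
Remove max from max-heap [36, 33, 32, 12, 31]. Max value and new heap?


Max = 36
Replace root with last, heapify down
Resulting heap: [33, 31, 32, 12]


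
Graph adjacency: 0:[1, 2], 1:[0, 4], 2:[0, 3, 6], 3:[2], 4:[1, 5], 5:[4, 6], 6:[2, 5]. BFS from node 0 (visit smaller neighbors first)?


BFS queue: start with [0]
Visit order: [0, 1, 2, 4, 3, 6, 5]


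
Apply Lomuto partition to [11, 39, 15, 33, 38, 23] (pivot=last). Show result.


Elements <= 23 go left of pivot.
Result: [11, 15, 23, 33, 38, 39], pivot at index 2


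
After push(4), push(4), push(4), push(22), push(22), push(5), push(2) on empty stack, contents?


push(4) -> [4]
push(4) -> [4, 4]
push(4) -> [4, 4, 4]
push(22) -> [4, 4, 4, 22]
push(22) -> [4, 4, 4, 22, 22]
push(5) -> [4, 4, 4, 22, 22, 5]
push(2) -> [4, 4, 4, 22, 22, 5, 2]
Final stack (bottom to top): [4, 4, 4, 22, 22, 5, 2]


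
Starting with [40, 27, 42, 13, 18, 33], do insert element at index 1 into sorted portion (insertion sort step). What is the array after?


After one pass: [27, 40, 42, 13, 18, 33]


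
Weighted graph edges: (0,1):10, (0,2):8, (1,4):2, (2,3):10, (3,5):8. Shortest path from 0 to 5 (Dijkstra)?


Dijkstra from 0:
Distances: {0: 0, 1: 10, 2: 8, 3: 18, 4: 12, 5: 26}
Shortest distance to 5 = 26, path = [0, 2, 3, 5]


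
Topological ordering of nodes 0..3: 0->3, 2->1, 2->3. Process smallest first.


Kahn's algorithm, process smallest node first
Order: [0, 2, 1, 3]


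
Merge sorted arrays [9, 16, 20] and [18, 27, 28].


Compare heads, take smaller each step.
Merged: [9, 16, 18, 20, 27, 28]


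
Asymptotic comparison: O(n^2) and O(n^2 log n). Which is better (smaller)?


quadratic grows slower than n^2 log n
O(n^2) is asymptotically smaller; O(n^2 log n) grows faster


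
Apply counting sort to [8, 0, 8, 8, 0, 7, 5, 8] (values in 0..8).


Count array: [2, 0, 0, 0, 0, 1, 0, 1, 4]
Reconstruct: [0, 0, 5, 7, 8, 8, 8, 8]


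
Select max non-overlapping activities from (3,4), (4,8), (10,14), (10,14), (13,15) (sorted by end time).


Greedy: pick earliest-ending, then skip overlaps.
Selected (3 activities): [(3, 4), (4, 8), (10, 14)]


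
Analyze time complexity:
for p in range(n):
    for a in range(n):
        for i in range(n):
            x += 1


Per nesting level: O(n) * O(n) * O(n) = O(n^3)
Complexity: O(n^3)


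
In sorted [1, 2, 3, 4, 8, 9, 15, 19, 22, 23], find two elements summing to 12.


Two pointers: lo=0, hi=9
Found pair: (3, 9) summing to 12


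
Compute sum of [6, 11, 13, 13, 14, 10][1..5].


Prefix sums: [0, 6, 17, 30, 43, 57, 67]
Sum[1..5] = prefix[6] - prefix[1] = 67 - 6 = 61


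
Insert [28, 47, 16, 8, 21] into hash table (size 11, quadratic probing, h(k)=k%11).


Insertions: 28->slot 6; 47->slot 3; 16->slot 5; 8->slot 8; 21->slot 10
Table: [None, None, None, 47, None, 16, 28, None, 8, None, 21]


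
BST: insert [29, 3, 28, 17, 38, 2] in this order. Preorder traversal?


Root = 29; build tree by BST insertion.
Preorder traversal: [29, 3, 2, 28, 17, 38]


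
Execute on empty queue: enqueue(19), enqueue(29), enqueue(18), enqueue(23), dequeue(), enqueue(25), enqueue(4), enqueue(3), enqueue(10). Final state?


enqueue(19) -> [19]
enqueue(29) -> [19, 29]
enqueue(18) -> [19, 29, 18]
enqueue(23) -> [19, 29, 18, 23]
dequeue() returns 19 -> [29, 18, 23]
enqueue(25) -> [29, 18, 23, 25]
enqueue(4) -> [29, 18, 23, 25, 4]
enqueue(3) -> [29, 18, 23, 25, 4, 3]
enqueue(10) -> [29, 18, 23, 25, 4, 3, 10]
Final queue (front to back): [29, 18, 23, 25, 4, 3, 10]


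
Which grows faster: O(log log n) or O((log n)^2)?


double-logarithmic grows slower than polylogarithmic
O(log log n) is asymptotically smaller; O((log n)^2) grows faster


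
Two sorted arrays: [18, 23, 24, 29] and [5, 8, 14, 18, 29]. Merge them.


Compare heads, take smaller each step.
Merged: [5, 8, 14, 18, 18, 23, 24, 29, 29]


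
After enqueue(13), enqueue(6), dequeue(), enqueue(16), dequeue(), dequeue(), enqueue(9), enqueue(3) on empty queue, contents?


enqueue(13) -> [13]
enqueue(6) -> [13, 6]
dequeue() returns 13 -> [6]
enqueue(16) -> [6, 16]
dequeue() returns 6 -> [16]
dequeue() returns 16 -> []
enqueue(9) -> [9]
enqueue(3) -> [9, 3]
Final queue (front to back): [9, 3]


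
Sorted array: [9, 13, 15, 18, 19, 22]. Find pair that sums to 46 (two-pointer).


Two pointers: lo=0, hi=5
No pair sums to 46


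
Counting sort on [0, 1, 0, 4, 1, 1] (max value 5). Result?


Count array: [2, 3, 0, 0, 1, 0]
Reconstruct: [0, 0, 1, 1, 1, 4]


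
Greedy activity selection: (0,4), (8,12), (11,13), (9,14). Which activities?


Greedy: pick earliest-ending, then skip overlaps.
Selected (2 activities): [(0, 4), (8, 12)]


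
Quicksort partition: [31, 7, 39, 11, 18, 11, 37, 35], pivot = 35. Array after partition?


Elements <= 35 go left of pivot.
Result: [31, 7, 11, 18, 11, 35, 37, 39], pivot at index 5


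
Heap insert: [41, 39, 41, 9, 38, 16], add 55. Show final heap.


Append 55: [41, 39, 41, 9, 38, 16, 55]
Bubble up: swap idx 6(55) with idx 2(41); swap idx 2(55) with idx 0(41)
Result: [55, 39, 41, 9, 38, 16, 41]


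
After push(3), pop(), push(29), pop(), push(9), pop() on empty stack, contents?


push(3) -> [3]
pop() returns 3 -> []
push(29) -> [29]
pop() returns 29 -> []
push(9) -> [9]
pop() returns 9 -> []
Final stack (bottom to top): []


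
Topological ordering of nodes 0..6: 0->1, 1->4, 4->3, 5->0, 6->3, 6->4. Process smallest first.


Kahn's algorithm, process smallest node first
Order: [2, 5, 0, 1, 6, 4, 3]


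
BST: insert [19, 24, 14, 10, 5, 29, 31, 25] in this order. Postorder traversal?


Root = 19; build tree by BST insertion.
Postorder traversal: [5, 10, 14, 25, 31, 29, 24, 19]


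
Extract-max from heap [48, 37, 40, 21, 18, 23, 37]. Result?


Max = 48
Replace root with last, heapify down
Resulting heap: [40, 37, 37, 21, 18, 23]


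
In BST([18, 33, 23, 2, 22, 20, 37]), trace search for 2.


BST root = 18
Search for 2: compare at each node
Path: [18, 2]


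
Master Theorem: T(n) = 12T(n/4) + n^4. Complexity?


a=12, b=4, c=4. log_4(12)=1.792 < c=4. Case 3: O(n^c) = O(n^4)
Complexity: O(n^4)


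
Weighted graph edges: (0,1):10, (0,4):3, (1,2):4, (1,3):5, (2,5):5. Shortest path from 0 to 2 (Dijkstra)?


Dijkstra from 0:
Distances: {0: 0, 1: 10, 2: 14, 3: 15, 4: 3, 5: 19}
Shortest distance to 2 = 14, path = [0, 1, 2]


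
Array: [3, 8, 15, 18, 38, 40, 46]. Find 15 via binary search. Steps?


Search for 15:
[0,6] mid=3 arr[3]=18
[0,2] mid=1 arr[1]=8
[2,2] mid=2 arr[2]=15
Total: 3 comparisons


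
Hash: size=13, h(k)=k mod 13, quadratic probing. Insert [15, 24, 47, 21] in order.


Insertions: 15->slot 2; 24->slot 11; 47->slot 8; 21->slot 9
Table: [None, None, 15, None, None, None, None, None, 47, 21, None, 24, None]


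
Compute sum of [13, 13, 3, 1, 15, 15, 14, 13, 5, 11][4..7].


Prefix sums: [0, 13, 26, 29, 30, 45, 60, 74, 87, 92, 103]
Sum[4..7] = prefix[8] - prefix[4] = 87 - 30 = 57


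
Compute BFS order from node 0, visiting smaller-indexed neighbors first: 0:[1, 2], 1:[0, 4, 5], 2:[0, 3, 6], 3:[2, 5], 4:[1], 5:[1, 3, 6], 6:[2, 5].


BFS queue: start with [0]
Visit order: [0, 1, 2, 4, 5, 3, 6]


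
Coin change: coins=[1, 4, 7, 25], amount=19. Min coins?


dp[0]=0; dp[i]=1+min(dp[i-c] for c in coins)
...dp[14]=2, dp[15]=3, dp[16]=4, dp[17]=5, dp[18]=3, dp[19]=4
Minimum coins for 19 = 4


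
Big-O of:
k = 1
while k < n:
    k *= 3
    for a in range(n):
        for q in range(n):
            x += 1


Per nesting level: O(log n) * O(n) * O(n) = O(n^2 log n)
Complexity: O(n^2 log n)


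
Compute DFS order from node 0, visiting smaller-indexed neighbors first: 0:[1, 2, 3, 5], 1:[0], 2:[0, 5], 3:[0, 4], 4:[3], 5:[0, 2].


DFS stack-based: start with [0]
Visit order: [0, 1, 2, 5, 3, 4]


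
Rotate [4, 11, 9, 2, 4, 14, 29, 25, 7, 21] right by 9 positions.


Right rotate by 9: [11, 9, 2, 4, 14, 29, 25, 7, 21, 4]


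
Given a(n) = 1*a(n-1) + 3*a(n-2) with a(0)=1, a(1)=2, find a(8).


Build bottom-up:
...a(6)=137, a(7)=314, a(8)=1*314+3*137=725


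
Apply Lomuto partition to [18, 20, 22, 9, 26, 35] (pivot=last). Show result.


Elements <= 35 go left of pivot.
Result: [18, 20, 22, 9, 26, 35], pivot at index 5


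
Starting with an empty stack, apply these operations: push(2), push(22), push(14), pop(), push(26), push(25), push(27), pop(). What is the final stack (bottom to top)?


push(2) -> [2]
push(22) -> [2, 22]
push(14) -> [2, 22, 14]
pop() returns 14 -> [2, 22]
push(26) -> [2, 22, 26]
push(25) -> [2, 22, 26, 25]
push(27) -> [2, 22, 26, 25, 27]
pop() returns 27 -> [2, 22, 26, 25]
Final stack (bottom to top): [2, 22, 26, 25]


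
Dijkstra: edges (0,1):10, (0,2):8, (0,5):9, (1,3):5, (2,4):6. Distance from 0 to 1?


Dijkstra from 0:
Distances: {0: 0, 1: 10, 2: 8, 3: 15, 4: 14, 5: 9}
Shortest distance to 1 = 10, path = [0, 1]


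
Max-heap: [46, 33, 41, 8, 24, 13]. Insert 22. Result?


Append 22: [46, 33, 41, 8, 24, 13, 22]
Bubble up: no swaps needed
Result: [46, 33, 41, 8, 24, 13, 22]
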